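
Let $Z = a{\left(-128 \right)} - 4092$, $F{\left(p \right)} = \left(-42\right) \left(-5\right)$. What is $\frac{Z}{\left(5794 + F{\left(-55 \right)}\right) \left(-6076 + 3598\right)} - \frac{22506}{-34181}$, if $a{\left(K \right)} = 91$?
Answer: $\frac{2518639441}{3823623384} \approx 0.6587$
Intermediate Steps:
$F{\left(p \right)} = 210$
$Z = -4001$ ($Z = 91 - 4092 = -4001$)
$\frac{Z}{\left(5794 + F{\left(-55 \right)}\right) \left(-6076 + 3598\right)} - \frac{22506}{-34181} = - \frac{4001}{\left(5794 + 210\right) \left(-6076 + 3598\right)} - \frac{22506}{-34181} = - \frac{4001}{6004 \left(-2478\right)} - - \frac{22506}{34181} = - \frac{4001}{-14877912} + \frac{22506}{34181} = \left(-4001\right) \left(- \frac{1}{14877912}\right) + \frac{22506}{34181} = \frac{4001}{14877912} + \frac{22506}{34181} = \frac{2518639441}{3823623384}$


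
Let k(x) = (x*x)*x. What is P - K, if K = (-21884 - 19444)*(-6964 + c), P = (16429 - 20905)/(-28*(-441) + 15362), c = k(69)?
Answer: 184116486932562/13855 ≈ 1.3289e+10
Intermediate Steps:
k(x) = x**3 (k(x) = x**2*x = x**3)
c = 328509 (c = 69**3 = 328509)
P = -2238/13855 (P = -4476/(12348 + 15362) = -4476/27710 = -4476*1/27710 = -2238/13855 ≈ -0.16153)
K = -13288811760 (K = (-21884 - 19444)*(-6964 + 328509) = -41328*321545 = -13288811760)
P - K = -2238/13855 - 1*(-13288811760) = -2238/13855 + 13288811760 = 184116486932562/13855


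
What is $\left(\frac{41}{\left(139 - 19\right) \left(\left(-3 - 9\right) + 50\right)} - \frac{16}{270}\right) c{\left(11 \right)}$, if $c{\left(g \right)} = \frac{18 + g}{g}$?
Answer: $- \frac{59827}{451440} \approx -0.13252$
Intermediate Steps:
$c{\left(g \right)} = \frac{18 + g}{g}$
$\left(\frac{41}{\left(139 - 19\right) \left(\left(-3 - 9\right) + 50\right)} - \frac{16}{270}\right) c{\left(11 \right)} = \left(\frac{41}{\left(139 - 19\right) \left(\left(-3 - 9\right) + 50\right)} - \frac{16}{270}\right) \frac{18 + 11}{11} = \left(\frac{41}{120 \left(\left(-3 - 9\right) + 50\right)} - \frac{8}{135}\right) \frac{1}{11} \cdot 29 = \left(\frac{41}{120 \left(-12 + 50\right)} - \frac{8}{135}\right) \frac{29}{11} = \left(\frac{41}{120 \cdot 38} - \frac{8}{135}\right) \frac{29}{11} = \left(\frac{41}{4560} - \frac{8}{135}\right) \frac{29}{11} = \left(- \frac{2063}{41040}\right) \frac{29}{11} = - \frac{59827}{451440}$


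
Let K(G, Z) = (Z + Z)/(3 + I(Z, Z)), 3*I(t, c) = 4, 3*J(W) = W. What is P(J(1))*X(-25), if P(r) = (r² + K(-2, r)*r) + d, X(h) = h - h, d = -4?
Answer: 0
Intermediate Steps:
J(W) = W/3
I(t, c) = 4/3 (I(t, c) = (⅓)*4 = 4/3)
X(h) = 0
K(G, Z) = 6*Z/13 (K(G, Z) = (Z + Z)/(3 + 4/3) = (2*Z)/(13/3) = (2*Z)*(3/13) = 6*Z/13)
P(r) = -4 + 19*r²/13 (P(r) = (r² + (6*r/13)*r) - 4 = (r² + 6*r²/13) - 4 = 19*r²/13 - 4 = -4 + 19*r²/13)
P(J(1))*X(-25) = (-4 + 19*((⅓)*1)²/13)*0 = (-4 + 19*(⅓)²/13)*0 = (-4 + (19/13)*(⅑))*0 = (-4 + 19/117)*0 = -449/117*0 = 0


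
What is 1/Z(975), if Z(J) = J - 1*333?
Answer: 1/642 ≈ 0.0015576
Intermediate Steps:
Z(J) = -333 + J (Z(J) = J - 333 = -333 + J)
1/Z(975) = 1/(-333 + 975) = 1/642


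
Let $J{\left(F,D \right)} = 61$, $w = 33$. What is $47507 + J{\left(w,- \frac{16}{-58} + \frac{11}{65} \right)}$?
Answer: $47568$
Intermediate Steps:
$47507 + J{\left(w,- \frac{16}{-58} + \frac{11}{65} \right)} = 47507 + 61 = 47568$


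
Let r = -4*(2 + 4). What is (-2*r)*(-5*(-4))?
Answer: 960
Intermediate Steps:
r = -24 (r = -4*6 = -24)
(-2*r)*(-5*(-4)) = (-2*(-24))*(-5*(-4)) = 48*20 = 960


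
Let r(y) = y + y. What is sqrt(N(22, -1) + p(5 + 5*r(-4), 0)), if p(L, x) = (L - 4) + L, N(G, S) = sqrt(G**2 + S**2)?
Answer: sqrt(-74 + sqrt(485)) ≈ 7.2095*I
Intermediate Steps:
r(y) = 2*y
p(L, x) = -4 + 2*L (p(L, x) = (-4 + L) + L = -4 + 2*L)
sqrt(N(22, -1) + p(5 + 5*r(-4), 0)) = sqrt(sqrt(22**2 + (-1)**2) + (-4 + 2*(5 + 5*(2*(-4))))) = sqrt(sqrt(484 + 1) + (-4 + 2*(5 + 5*(-8)))) = sqrt(sqrt(485) + (-4 + 2*(5 - 40))) = sqrt(sqrt(485) + (-4 + 2*(-35))) = sqrt(sqrt(485) + (-4 - 70)) = sqrt(sqrt(485) - 74) = sqrt(-74 + sqrt(485))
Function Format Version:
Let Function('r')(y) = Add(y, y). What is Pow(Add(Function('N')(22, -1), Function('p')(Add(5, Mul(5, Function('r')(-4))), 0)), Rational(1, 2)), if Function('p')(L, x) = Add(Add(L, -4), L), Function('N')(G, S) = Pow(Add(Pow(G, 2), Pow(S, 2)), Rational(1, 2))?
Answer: Pow(Add(-74, Pow(485, Rational(1, 2))), Rational(1, 2)) ≈ Mul(7.2095, I)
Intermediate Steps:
Function('r')(y) = Mul(2, y)
Function('p')(L, x) = Add(-4, Mul(2, L)) (Function('p')(L, x) = Add(Add(-4, L), L) = Add(-4, Mul(2, L)))
Pow(Add(Function('N')(22, -1), Function('p')(Add(5, Mul(5, Function('r')(-4))), 0)), Rational(1, 2)) = Pow(Add(Pow(Add(Pow(22, 2), Pow(-1, 2)), Rational(1, 2)), Add(-4, Mul(2, Add(5, Mul(5, Mul(2, -4)))))), Rational(1, 2)) = Pow(Add(Pow(Add(484, 1), Rational(1, 2)), Add(-4, Mul(2, Add(5, Mul(5, -8))))), Rational(1, 2)) = Pow(Add(Pow(485, Rational(1, 2)), Add(-4, Mul(2, Add(5, -40)))), Rational(1, 2)) = Pow(Add(Pow(485, Rational(1, 2)), Add(-4, Mul(2, -35))), Rational(1, 2)) = Pow(Add(Pow(485, Rational(1, 2)), Add(-4, -70)), Rational(1, 2)) = Pow(Add(Pow(485, Rational(1, 2)), -74), Rational(1, 2)) = Pow(Add(-74, Pow(485, Rational(1, 2))), Rational(1, 2))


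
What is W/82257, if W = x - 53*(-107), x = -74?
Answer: 5597/82257 ≈ 0.068043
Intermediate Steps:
W = 5597 (W = -74 - 53*(-107) = -74 + 5671 = 5597)
W/82257 = 5597/82257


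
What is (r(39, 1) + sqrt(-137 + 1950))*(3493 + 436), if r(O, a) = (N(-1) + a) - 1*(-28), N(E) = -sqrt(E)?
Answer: 113941 - 3929*I + 27503*sqrt(37) ≈ 2.8124e+5 - 3929.0*I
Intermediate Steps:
r(O, a) = 28 + a - I (r(O, a) = (-sqrt(-1) + a) - 1*(-28) = (-I + a) + 28 = (a - I) + 28 = 28 + a - I)
(r(39, 1) + sqrt(-137 + 1950))*(3493 + 436) = ((28 + 1 - I) + sqrt(-137 + 1950))*(3493 + 436) = ((29 - I) + sqrt(1813))*3929 = ((29 - I) + 7*sqrt(37))*3929 = (29 - I + 7*sqrt(37))*3929 = 113941 - 3929*I + 27503*sqrt(37)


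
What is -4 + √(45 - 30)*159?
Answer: -4 + 159*√15 ≈ 611.80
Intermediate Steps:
-4 + √(45 - 30)*159 = -4 + √15*159 = -4 + 159*√15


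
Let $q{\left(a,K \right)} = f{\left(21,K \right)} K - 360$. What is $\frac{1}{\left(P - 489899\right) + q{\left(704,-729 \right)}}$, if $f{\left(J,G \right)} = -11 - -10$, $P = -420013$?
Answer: $- \frac{1}{909543} \approx -1.0995 \cdot 10^{-6}$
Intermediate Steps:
$f{\left(J,G \right)} = -1$ ($f{\left(J,G \right)} = -11 + 10 = -1$)
$q{\left(a,K \right)} = -360 - K$ ($q{\left(a,K \right)} = - K - 360 = -360 - K$)
$\frac{1}{\left(P - 489899\right) + q{\left(704,-729 \right)}} = \frac{1}{\left(-420013 - 489899\right) - -369} = \frac{1}{-909912 + \left(-360 + 729\right)} = \frac{1}{-909912 + 369} = \frac{1}{-909543} = - \frac{1}{909543}$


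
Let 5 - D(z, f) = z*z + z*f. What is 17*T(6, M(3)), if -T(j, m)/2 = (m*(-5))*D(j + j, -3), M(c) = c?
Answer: -52530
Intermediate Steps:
D(z, f) = 5 - z² - f*z (D(z, f) = 5 - (z*z + z*f) = 5 - (z² + f*z) = 5 + (-z² - f*z) = 5 - z² - f*z)
T(j, m) = 10*m*(5 - 4*j² + 6*j) (T(j, m) = -2*m*(-5)*(5 - (j + j)² - 1*(-3)*(j + j)) = -2*(-5*m)*(5 - (2*j)² - 1*(-3)*2*j) = -2*(-5*m)*(5 - 4*j² + 6*j) = -(-10)*m*(5 - 4*j² + 6*j) = 10*m*(5 - 4*j² + 6*j))
17*T(6, M(3)) = 17*(10*3*(5 - 4*6² + 6*6)) = 17*(10*3*(5 - 4*36 + 36)) = 17*(10*3*(5 - 144 + 36)) = 17*(10*3*(-103)) = 17*(-3090) = -52530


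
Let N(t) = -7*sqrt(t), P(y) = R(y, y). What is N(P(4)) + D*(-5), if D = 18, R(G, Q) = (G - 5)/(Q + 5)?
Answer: -90 - 7*I/3 ≈ -90.0 - 2.3333*I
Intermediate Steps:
R(G, Q) = (-5 + G)/(5 + Q)
P(y) = (-5 + y)/(5 + y)
N(P(4)) + D*(-5) = -7*sqrt(-5 + 4)/sqrt(5 + 4) + 18*(-5) = -7*I/3 - 90 = -90 - 7*I/3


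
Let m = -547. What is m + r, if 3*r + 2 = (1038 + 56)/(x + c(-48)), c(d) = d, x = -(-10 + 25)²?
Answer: -449633/819 ≈ -549.00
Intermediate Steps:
x = -225 (x = -1*15² = -1*225 = -225)
r = -1640/819 (r = -⅔ + ((1038 + 56)/(-225 - 48))/3 = -⅔ + (1094/(-273))/3 = -⅔ + (1094*(-1/273))/3 = -⅔ + (⅓)*(-1094/273) = -⅔ - 1094/819 = -1640/819 ≈ -2.0024)
m + r = -547 - 1640/819 = -449633/819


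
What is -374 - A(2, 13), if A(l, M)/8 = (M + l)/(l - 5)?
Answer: -334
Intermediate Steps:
A(l, M) = 8*(M + l)/(-5 + l) (A(l, M) = 8*((M + l)/(l - 5)) = 8*((M + l)/(-5 + l)) = 8*(M + l)/(-5 + l))
-374 - A(2, 13) = -374 - 8*(13 + 2)/(-5 + 2) = -374 - 8*15/(-3) = -374 - 8*(-1)*15/3 = -374 - 1*(-40) = -374 + 40 = -334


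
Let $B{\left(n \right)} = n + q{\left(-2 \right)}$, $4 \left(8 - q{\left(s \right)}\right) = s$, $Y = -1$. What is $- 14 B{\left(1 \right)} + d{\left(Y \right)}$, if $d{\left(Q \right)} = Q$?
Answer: $-134$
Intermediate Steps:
$q{\left(s \right)} = 8 - \frac{s}{4}$
$B{\left(n \right)} = \frac{17}{2} + n$ ($B{\left(n \right)} = n + \left(8 - - \frac{1}{2}\right) = n + \left(8 + \frac{1}{2}\right) = n + \frac{17}{2} = \frac{17}{2} + n$)
$- 14 B{\left(1 \right)} + d{\left(Y \right)} = - 14 \left(\frac{17}{2} + 1\right) - 1 = \left(-14\right) \frac{19}{2} - 1 = -133 - 1 = -134$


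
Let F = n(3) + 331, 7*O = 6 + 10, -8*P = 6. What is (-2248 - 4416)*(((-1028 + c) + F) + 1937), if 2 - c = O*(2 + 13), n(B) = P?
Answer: -8043210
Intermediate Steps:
P = -3/4 (P = -1/8*6 = -3/4 ≈ -0.75000)
n(B) = -3/4
O = 16/7 (O = (6 + 10)/7 = (1/7)*16 = 16/7 ≈ 2.2857)
F = 1321/4 (F = -3/4 + 331 = 1321/4 ≈ 330.25)
c = -226/7 (c = 2 - 16*(2 + 13)/7 = 2 - 16*15/7 = 2 - 1*240/7 = 2 - 240/7 = -226/7 ≈ -32.286)
(-2248 - 4416)*(((-1028 + c) + F) + 1937) = (-2248 - 4416)*(((-1028 - 226/7) + 1321/4) + 1937) = -6664*((-7422/7 + 1321/4) + 1937) = -6664*(-20441/28 + 1937) = -6664*33795/28 = -8043210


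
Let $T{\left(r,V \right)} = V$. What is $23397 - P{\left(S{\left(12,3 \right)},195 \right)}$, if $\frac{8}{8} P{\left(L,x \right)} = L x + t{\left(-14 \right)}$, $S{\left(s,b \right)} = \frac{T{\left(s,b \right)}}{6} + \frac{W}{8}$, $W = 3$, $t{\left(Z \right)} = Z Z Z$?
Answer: $\frac{207763}{8} \approx 25970.0$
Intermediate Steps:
$t{\left(Z \right)} = Z^{3}$ ($t{\left(Z \right)} = Z^{2} Z = Z^{3}$)
$S{\left(s,b \right)} = \frac{3}{8} + \frac{b}{6}$ ($S{\left(s,b \right)} = \frac{b}{6} + \frac{3}{8} = \frac{3}{8} + \frac{b}{6}$)
$P{\left(L,x \right)} = -2744 + L x$ ($P{\left(L,x \right)} = L x + \left(-14\right)^{3} = L x - 2744 = -2744 + L x$)
$23397 - P{\left(S{\left(12,3 \right)},195 \right)} = 23397 - \left(-2744 + \left(\frac{3}{8} + \frac{1}{6} \cdot 3\right) 195\right) = 23397 - \left(-2744 + \left(\frac{3}{8} + \frac{1}{2}\right) 195\right) = 23397 - \left(-2744 + \frac{7}{8} \cdot 195\right) = 23397 - \left(-2744 + \frac{1365}{8}\right) = 23397 - - \frac{20587}{8} = 23397 + \frac{20587}{8} = \frac{207763}{8}$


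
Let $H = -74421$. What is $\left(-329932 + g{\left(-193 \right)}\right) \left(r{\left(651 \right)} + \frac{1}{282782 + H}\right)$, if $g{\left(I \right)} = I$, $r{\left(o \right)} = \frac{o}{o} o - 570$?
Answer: $- \frac{40083449750}{1499} \approx -2.674 \cdot 10^{7}$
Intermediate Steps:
$r{\left(o \right)} = -570 + o$ ($r{\left(o \right)} = 1 o - 570 = o - 570 = -570 + o$)
$\left(-329932 + g{\left(-193 \right)}\right) \left(r{\left(651 \right)} + \frac{1}{282782 + H}\right) = \left(-329932 - 193\right) \left(\left(-570 + 651\right) + \frac{1}{282782 - 74421}\right) = - 330125 \left(81 + \frac{1}{208361}\right) = \left(-330125\right) \frac{16877242}{208361} = - \frac{40083449750}{1499}$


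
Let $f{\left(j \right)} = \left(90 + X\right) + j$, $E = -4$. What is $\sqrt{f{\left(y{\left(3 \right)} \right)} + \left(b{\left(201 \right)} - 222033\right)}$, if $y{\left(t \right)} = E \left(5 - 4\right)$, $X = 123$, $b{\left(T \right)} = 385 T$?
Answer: $i \sqrt{144439} \approx 380.05 i$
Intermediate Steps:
$y{\left(t \right)} = -4$ ($y{\left(t \right)} = - 4 \left(5 - 4\right) = \left(-4\right) 1 = -4$)
$f{\left(j \right)} = 213 + j$ ($f{\left(j \right)} = \left(90 + 123\right) + j = 213 + j$)
$\sqrt{f{\left(y{\left(3 \right)} \right)} + \left(b{\left(201 \right)} - 222033\right)} = \sqrt{\left(213 - 4\right) + \left(385 \cdot 201 - 222033\right)} = \sqrt{209 + \left(77385 - 222033\right)} = \sqrt{209 - 144648} = \sqrt{-144439} = i \sqrt{144439}$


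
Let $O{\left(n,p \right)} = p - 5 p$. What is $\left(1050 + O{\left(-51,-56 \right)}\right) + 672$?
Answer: $1946$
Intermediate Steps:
$O{\left(n,p \right)} = - 4 p$
$\left(1050 + O{\left(-51,-56 \right)}\right) + 672 = \left(1050 - -224\right) + 672 = \left(1050 + 224\right) + 672 = 1274 + 672 = 1946$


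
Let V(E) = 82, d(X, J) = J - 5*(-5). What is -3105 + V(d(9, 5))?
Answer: -3023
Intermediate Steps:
d(X, J) = 25 + J (d(X, J) = J + 25 = 25 + J)
-3105 + V(d(9, 5)) = -3105 + 82 = -3023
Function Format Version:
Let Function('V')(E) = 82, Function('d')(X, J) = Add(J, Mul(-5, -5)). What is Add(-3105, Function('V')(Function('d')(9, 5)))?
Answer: -3023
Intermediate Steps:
Function('d')(X, J) = Add(25, J) (Function('d')(X, J) = Add(J, 25) = Add(25, J))
Add(-3105, Function('V')(Function('d')(9, 5))) = Add(-3105, 82) = -3023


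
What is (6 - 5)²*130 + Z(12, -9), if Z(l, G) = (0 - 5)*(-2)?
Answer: 140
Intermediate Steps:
Z(l, G) = 10 (Z(l, G) = -5*(-2) = 10)
(6 - 5)²*130 + Z(12, -9) = (6 - 5)²*130 + 10 = 1²*130 + 10 = 1*130 + 10 = 130 + 10 = 140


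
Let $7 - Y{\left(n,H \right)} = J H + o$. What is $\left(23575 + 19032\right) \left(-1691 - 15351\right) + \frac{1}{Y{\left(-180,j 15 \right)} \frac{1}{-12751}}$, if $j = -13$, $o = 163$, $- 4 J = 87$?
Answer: $- \frac{311500542682}{429} \approx -7.2611 \cdot 10^{8}$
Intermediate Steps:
$J = - \frac{87}{4}$ ($J = \left(- \frac{1}{4}\right) 87 = - \frac{87}{4} \approx -21.75$)
$Y{\left(n,H \right)} = -156 + \frac{87 H}{4}$ ($Y{\left(n,H \right)} = 7 - \left(- \frac{87 H}{4} + 163\right) = 7 - \left(163 - \frac{87 H}{4}\right) = 7 + \left(-163 + \frac{87 H}{4}\right) = -156 + \frac{87 H}{4}$)
$\left(23575 + 19032\right) \left(-1691 - 15351\right) + \frac{1}{Y{\left(-180,j 15 \right)} \frac{1}{-12751}} = \left(23575 + 19032\right) \left(-1691 - 15351\right) + \frac{1}{\left(-156 + \frac{87 \left(\left(-13\right) 15\right)}{4}\right) \frac{1}{-12751}} = 42607 \left(-17042\right) + \frac{1}{\left(-156 + \frac{87}{4} \left(-195\right)\right) \left(- \frac{1}{12751}\right)} = -726108494 + \frac{1}{\left(-156 - \frac{16965}{4}\right) \left(- \frac{1}{12751}\right)} = -726108494 + \frac{1}{\left(- \frac{17589}{4}\right) \left(- \frac{1}{12751}\right)} = -726108494 + \frac{1}{\frac{429}{1244}} = -726108494 + \frac{1244}{429} = - \frac{311500542682}{429}$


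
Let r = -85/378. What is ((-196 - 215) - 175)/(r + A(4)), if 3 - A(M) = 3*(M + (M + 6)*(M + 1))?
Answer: 221508/60187 ≈ 3.6803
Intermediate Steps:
r = -85/378 (r = -85*1/378 = -85/378 ≈ -0.22487)
A(M) = 3 - 3*M - 3*(1 + M)*(6 + M) (A(M) = 3 - 3*(M + (M + 6)*(M + 1)) = 3 - 3*(M + (6 + M)*(1 + M)) = 3 - 3*(M + (1 + M)*(6 + M)) = 3 - (3*M + 3*(1 + M)*(6 + M)) = 3 + (-3*M - 3*(1 + M)*(6 + M)) = 3 - 3*M - 3*(1 + M)*(6 + M))
((-196 - 215) - 175)/(r + A(4)) = ((-196 - 215) - 175)/(-85/378 + (-15 - 24*4 - 3*4²)) = (-411 - 175)/(-85/378 + (-15 - 96 - 3*16)) = -586/(-85/378 + (-15 - 96 - 48)) = -586/(-85/378 - 159) = -586/(-60187/378) = -586*(-378/60187) = 221508/60187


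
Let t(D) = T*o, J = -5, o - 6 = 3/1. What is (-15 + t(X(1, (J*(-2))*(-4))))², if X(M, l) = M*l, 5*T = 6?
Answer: 441/25 ≈ 17.640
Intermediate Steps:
T = 6/5 (T = (⅕)*6 = 6/5 ≈ 1.2000)
o = 9 (o = 6 + 3/1 = 6 + 3*1 = 6 + 3 = 9)
t(D) = 54/5 (t(D) = (6/5)*9 = 54/5)
(-15 + t(X(1, (J*(-2))*(-4))))² = (-15 + 54/5)² = (-21/5)² = 441/25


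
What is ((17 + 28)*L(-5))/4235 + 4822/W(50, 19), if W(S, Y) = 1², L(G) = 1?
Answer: 4084243/847 ≈ 4822.0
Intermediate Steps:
W(S, Y) = 1
((17 + 28)*L(-5))/4235 + 4822/W(50, 19) = ((17 + 28)*1)/4235 + 4822/1 = (45*1)*(1/4235) + 4822*1 = 45*(1/4235) + 4822 = 9/847 + 4822 = 4084243/847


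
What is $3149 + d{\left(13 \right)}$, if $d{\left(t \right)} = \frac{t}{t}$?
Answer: $3150$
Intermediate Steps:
$d{\left(t \right)} = 1$
$3149 + d{\left(13 \right)} = 3149 + 1 = 3150$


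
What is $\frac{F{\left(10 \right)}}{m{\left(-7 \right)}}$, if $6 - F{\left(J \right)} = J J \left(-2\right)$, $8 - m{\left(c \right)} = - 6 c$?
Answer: $- \frac{103}{17} \approx -6.0588$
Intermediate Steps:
$m{\left(c \right)} = 8 + 6 c$ ($m{\left(c \right)} = 8 - - 6 c = 8 + 6 c$)
$F{\left(J \right)} = 6 + 2 J^{2}$ ($F{\left(J \right)} = 6 - J J \left(-2\right) = 6 - J^{2} \left(-2\right) = 6 - - 2 J^{2} = 6 + 2 J^{2}$)
$\frac{F{\left(10 \right)}}{m{\left(-7 \right)}} = \frac{6 + 2 \cdot 10^{2}}{8 + 6 \left(-7\right)} = \frac{6 + 2 \cdot 100}{8 - 42} = \frac{6 + 200}{-34} = 206 \left(- \frac{1}{34}\right) = - \frac{103}{17}$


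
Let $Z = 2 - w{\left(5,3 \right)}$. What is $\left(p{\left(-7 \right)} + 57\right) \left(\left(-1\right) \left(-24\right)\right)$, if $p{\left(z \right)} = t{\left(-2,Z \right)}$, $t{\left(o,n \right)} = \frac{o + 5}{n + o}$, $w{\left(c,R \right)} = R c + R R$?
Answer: $1365$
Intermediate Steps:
$w{\left(c,R \right)} = R^{2} + R c$ ($w{\left(c,R \right)} = R c + R^{2} = R^{2} + R c$)
$Z = -22$ ($Z = 2 - 3 \left(3 + 5\right) = 2 - 3 \cdot 8 = 2 - 24 = -22$)
$t{\left(o,n \right)} = \frac{5 + o}{n + o}$
$p{\left(z \right)} = - \frac{1}{8}$ ($p{\left(z \right)} = \frac{5 - 2}{-22 - 2} = \frac{1}{-24} \cdot 3 = \left(- \frac{1}{24}\right) 3 = - \frac{1}{8}$)
$\left(p{\left(-7 \right)} + 57\right) \left(\left(-1\right) \left(-24\right)\right) = \left(- \frac{1}{8} + 57\right) \left(\left(-1\right) \left(-24\right)\right) = \frac{455}{8} \cdot 24 = 1365$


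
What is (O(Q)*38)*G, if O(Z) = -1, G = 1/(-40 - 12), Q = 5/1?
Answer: 19/26 ≈ 0.73077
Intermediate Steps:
Q = 5 (Q = 5*1 = 5)
G = -1/52 (G = 1/(-52) = -1/52 ≈ -0.019231)
(O(Q)*38)*G = -1*38*(-1/52) = -38*(-1/52) = 19/26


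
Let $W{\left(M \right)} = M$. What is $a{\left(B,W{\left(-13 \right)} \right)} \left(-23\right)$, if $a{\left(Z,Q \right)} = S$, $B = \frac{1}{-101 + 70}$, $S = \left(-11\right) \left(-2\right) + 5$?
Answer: $-621$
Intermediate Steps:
$S = 27$ ($S = 22 + 5 = 27$)
$B = - \frac{1}{31}$ ($B = \frac{1}{-31} = - \frac{1}{31} \approx -0.032258$)
$a{\left(Z,Q \right)} = 27$
$a{\left(B,W{\left(-13 \right)} \right)} \left(-23\right) = 27 \left(-23\right) = -621$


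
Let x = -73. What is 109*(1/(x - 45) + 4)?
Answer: 51339/118 ≈ 435.08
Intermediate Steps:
109*(1/(x - 45) + 4) = 109*(1/(-73 - 45) + 4) = 109*(1/(-118) + 4) = 109*(-1/118 + 4) = 109*(471/118) = 51339/118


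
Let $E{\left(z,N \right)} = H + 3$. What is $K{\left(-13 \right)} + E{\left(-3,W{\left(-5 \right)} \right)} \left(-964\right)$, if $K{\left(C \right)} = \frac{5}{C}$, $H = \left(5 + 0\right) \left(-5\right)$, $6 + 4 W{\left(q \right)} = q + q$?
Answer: $\frac{275699}{13} \approx 21208.0$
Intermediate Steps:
$W{\left(q \right)} = - \frac{3}{2} + \frac{q}{2}$ ($W{\left(q \right)} = - \frac{3}{2} + \frac{q + q}{4} = - \frac{3}{2} + \frac{2 q}{4} = - \frac{3}{2} + \frac{q}{2}$)
$H = -25$ ($H = 5 \left(-5\right) = -25$)
$E{\left(z,N \right)} = -22$ ($E{\left(z,N \right)} = -25 + 3 = -22$)
$K{\left(-13 \right)} + E{\left(-3,W{\left(-5 \right)} \right)} \left(-964\right) = \frac{5}{-13} - -21208 = 5 \left(- \frac{1}{13}\right) + 21208 = - \frac{5}{13} + 21208 = \frac{275699}{13}$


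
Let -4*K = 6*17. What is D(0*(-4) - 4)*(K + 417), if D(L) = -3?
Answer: -2349/2 ≈ -1174.5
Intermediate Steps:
K = -51/2 (K = -3*17/2 = -¼*102 = -51/2 ≈ -25.500)
D(0*(-4) - 4)*(K + 417) = -3*(-51/2 + 417) = -3*783/2 = -2349/2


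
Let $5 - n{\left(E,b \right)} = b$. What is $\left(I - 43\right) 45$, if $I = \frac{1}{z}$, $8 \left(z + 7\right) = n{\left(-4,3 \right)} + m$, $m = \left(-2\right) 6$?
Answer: $- \frac{21345}{11} \approx -1940.5$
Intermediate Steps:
$n{\left(E,b \right)} = 5 - b$
$m = -12$
$z = - \frac{33}{4}$ ($z = -7 + \frac{\left(5 - 3\right) - 12}{8} = -7 + \frac{2 - 12}{8} = -7 + \frac{1}{8} \left(-10\right) = -7 - \frac{5}{4} = - \frac{33}{4} \approx -8.25$)
$I = - \frac{4}{33}$ ($I = \frac{1}{- \frac{33}{4}} = - \frac{4}{33} \approx -0.12121$)
$\left(I - 43\right) 45 = \left(- \frac{4}{33} - 43\right) 45 = \left(- \frac{1423}{33}\right) 45 = - \frac{21345}{11}$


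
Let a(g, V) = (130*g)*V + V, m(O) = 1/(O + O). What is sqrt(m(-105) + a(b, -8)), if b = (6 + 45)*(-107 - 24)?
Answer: sqrt(306417030990)/210 ≈ 2635.9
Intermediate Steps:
b = -6681 (b = 51*(-131) = -6681)
m(O) = 1/(2*O)
a(g, V) = V + 130*V*g (a(g, V) = 130*V*g + V = V + 130*V*g)
sqrt(m(-105) + a(b, -8)) = sqrt((1/2)/(-105) - 8*(1 + 130*(-6681))) = sqrt((1/2)*(-1/105) - 8*(1 - 868530)) = sqrt(-1/210 - 8*(-868529)) = sqrt(-1/210 + 6948232) = sqrt(1459128719/210) = sqrt(306417030990)/210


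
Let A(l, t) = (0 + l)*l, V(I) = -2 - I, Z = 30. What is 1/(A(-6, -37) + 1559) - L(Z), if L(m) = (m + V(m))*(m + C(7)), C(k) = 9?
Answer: 124411/1595 ≈ 78.001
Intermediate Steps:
A(l, t) = l² (A(l, t) = l*l = l²)
L(m) = -18 - 2*m (L(m) = (m + (-2 - m))*(m + 9) = -2*(9 + m) = -18 - 2*m)
1/(A(-6, -37) + 1559) - L(Z) = 1/((-6)² + 1559) - (-18 - 2*30) = 1/(36 + 1559) - (-18 - 60) = 1/1595 - 1*(-78) = 1/1595 + 78 = 124411/1595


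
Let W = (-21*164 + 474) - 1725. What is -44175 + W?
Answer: -48870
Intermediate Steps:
W = -4695 (W = (-3444 + 474) - 1725 = -2970 - 1725 = -4695)
-44175 + W = -44175 - 4695 = -48870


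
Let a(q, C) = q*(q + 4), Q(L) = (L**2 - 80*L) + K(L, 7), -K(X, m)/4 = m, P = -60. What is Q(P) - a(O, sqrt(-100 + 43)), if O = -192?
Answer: -27724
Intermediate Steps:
K(X, m) = -4*m
Q(L) = -28 + L**2 - 80*L (Q(L) = (L**2 - 80*L) - 4*7 = (L**2 - 80*L) - 28 = -28 + L**2 - 80*L)
a(q, C) = q*(4 + q)
Q(P) - a(O, sqrt(-100 + 43)) = (-28 + (-60)**2 - 80*(-60)) - (-192)*(4 - 192) = (-28 + 3600 + 4800) - (-192)*(-188) = 8372 - 1*36096 = 8372 - 36096 = -27724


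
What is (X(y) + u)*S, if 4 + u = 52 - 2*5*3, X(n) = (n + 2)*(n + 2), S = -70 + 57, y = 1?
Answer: -351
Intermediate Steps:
S = -13
X(n) = (2 + n)² (X(n) = (2 + n)*(2 + n) = (2 + n)²)
u = 18 (u = -4 + (52 - 2*5*3) = -4 + (52 - 10*3) = -4 + (52 - 1*30) = -4 + (52 - 30) = -4 + 22 = 18)
(X(y) + u)*S = ((2 + 1)² + 18)*(-13) = (3² + 18)*(-13) = (9 + 18)*(-13) = 27*(-13) = -351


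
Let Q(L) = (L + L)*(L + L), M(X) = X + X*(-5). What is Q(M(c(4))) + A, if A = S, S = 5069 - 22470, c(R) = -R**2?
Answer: -1017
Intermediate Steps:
M(X) = -4*X (M(X) = X - 5*X = -4*X)
S = -17401
A = -17401
Q(L) = 4*L**2 (Q(L) = (2*L)*(2*L) = 4*L**2)
Q(M(c(4))) + A = 4*(-(-4)*4**2)**2 - 17401 = 4*(-(-4)*16)**2 - 17401 = 4*(-4*(-16))**2 - 17401 = 4*64**2 - 17401 = 4*4096 - 17401 = 16384 - 17401 = -1017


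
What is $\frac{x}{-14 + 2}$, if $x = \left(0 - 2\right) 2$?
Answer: $\frac{1}{3} \approx 0.33333$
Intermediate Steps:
$x = -4$ ($x = \left(-2\right) 2 = -4$)
$\frac{x}{-14 + 2} = \frac{1}{-14 + 2} \left(-4\right) = \frac{1}{-12} \left(-4\right) = \left(- \frac{1}{12}\right) \left(-4\right) = \frac{1}{3}$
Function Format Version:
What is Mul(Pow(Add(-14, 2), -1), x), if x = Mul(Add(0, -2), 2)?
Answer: Rational(1, 3) ≈ 0.33333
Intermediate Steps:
x = -4 (x = Mul(-2, 2) = -4)
Mul(Pow(Add(-14, 2), -1), x) = Mul(Pow(Add(-14, 2), -1), -4) = Mul(Pow(-12, -1), -4) = Mul(Rational(-1, 12), -4) = Rational(1, 3)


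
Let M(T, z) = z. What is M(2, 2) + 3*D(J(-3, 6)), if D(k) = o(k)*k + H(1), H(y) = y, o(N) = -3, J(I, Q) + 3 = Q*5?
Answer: -238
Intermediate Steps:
J(I, Q) = -3 + 5*Q (J(I, Q) = -3 + Q*5 = -3 + 5*Q)
D(k) = 1 - 3*k (D(k) = -3*k + 1 = 1 - 3*k)
M(2, 2) + 3*D(J(-3, 6)) = 2 + 3*(1 - 3*(-3 + 5*6)) = 2 + 3*(1 - 3*(-3 + 30)) = 2 + 3*(1 - 3*27) = 2 + 3*(1 - 81) = 2 + 3*(-80) = 2 - 240 = -238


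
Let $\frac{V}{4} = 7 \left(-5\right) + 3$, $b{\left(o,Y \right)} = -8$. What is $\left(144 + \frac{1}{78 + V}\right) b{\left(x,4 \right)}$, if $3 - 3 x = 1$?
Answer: $- \frac{28796}{25} \approx -1151.8$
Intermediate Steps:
$x = \frac{2}{3}$ ($x = 1 - \frac{1}{3} = \frac{2}{3} \approx 0.66667$)
$V = -128$ ($V = 4 \left(7 \left(-5\right) + 3\right) = 4 \left(-35 + 3\right) = 4 \left(-32\right) = -128$)
$\left(144 + \frac{1}{78 + V}\right) b{\left(x,4 \right)} = \left(144 + \frac{1}{78 - 128}\right) \left(-8\right) = \left(144 + \frac{1}{-50}\right) \left(-8\right) = \left(144 - \frac{1}{50}\right) \left(-8\right) = \frac{7199}{50} \left(-8\right) = - \frac{28796}{25}$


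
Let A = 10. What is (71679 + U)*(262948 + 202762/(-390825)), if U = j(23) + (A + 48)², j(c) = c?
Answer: 2571422095335436/130275 ≈ 1.9738e+10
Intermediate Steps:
U = 3387 (U = 23 + (10 + 48)² = 23 + 58² = 23 + 3364 = 3387)
(71679 + U)*(262948 + 202762/(-390825)) = (71679 + 3387)*(262948 + 202762/(-390825)) = 75066*(262948 + 202762*(-1/390825)) = 75066*(262948 - 202762/390825) = 75066*(102766449338/390825) = 2571422095335436/130275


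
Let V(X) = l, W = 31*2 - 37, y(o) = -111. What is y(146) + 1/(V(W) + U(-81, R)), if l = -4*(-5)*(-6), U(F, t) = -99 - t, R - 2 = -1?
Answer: -24421/220 ≈ -111.00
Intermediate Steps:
R = 1 (R = 2 - 1 = 1)
W = 25 (W = 62 - 37 = 25)
l = -120 (l = 20*(-6) = -120)
V(X) = -120
y(146) + 1/(V(W) + U(-81, R)) = -111 + 1/(-120 + (-99 - 1*1)) = -111 + 1/(-120 + (-99 - 1)) = -111 + 1/(-120 - 100) = -111 + 1/(-220) = -111 - 1/220 = -24421/220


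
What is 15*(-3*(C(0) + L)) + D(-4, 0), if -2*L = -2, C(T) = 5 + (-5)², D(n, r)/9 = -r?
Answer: -1395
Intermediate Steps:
D(n, r) = -9*r (D(n, r) = 9*(-r) = -9*r)
C(T) = 30 (C(T) = 5 + 25 = 30)
L = 1 (L = -½*(-2) = 1)
15*(-3*(C(0) + L)) + D(-4, 0) = 15*(-3*(30 + 1)) - 9*0 = 15*(-3*31) + 0 = 15*(-93) + 0 = -1395 + 0 = -1395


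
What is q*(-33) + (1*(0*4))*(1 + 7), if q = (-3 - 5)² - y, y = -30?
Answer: -3102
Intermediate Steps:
q = 94 (q = (-3 - 5)² - 1*(-30) = (-8)² + 30 = 64 + 30 = 94)
q*(-33) + (1*(0*4))*(1 + 7) = 94*(-33) + (1*(0*4))*(1 + 7) = -3102 + (1*0)*8 = -3102 + 0*8 = -3102 + 0 = -3102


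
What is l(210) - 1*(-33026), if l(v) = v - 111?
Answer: 33125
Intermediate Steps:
l(v) = -111 + v
l(210) - 1*(-33026) = (-111 + 210) - 1*(-33026) = 99 + 33026 = 33125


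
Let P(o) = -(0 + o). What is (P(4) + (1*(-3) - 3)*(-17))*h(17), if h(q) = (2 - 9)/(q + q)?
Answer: -343/17 ≈ -20.176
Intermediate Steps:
P(o) = -o
h(q) = -7/(2*q) (h(q) = -7*1/(2*q) = -7/(2*q))
(P(4) + (1*(-3) - 3)*(-17))*h(17) = (-1*4 + (1*(-3) - 3)*(-17))*(-7/2/17) = (-4 + (-3 - 3)*(-17))*(-7/2*1/17) = (-4 - 6*(-17))*(-7/34) = (-4 + 102)*(-7/34) = 98*(-7/34) = -343/17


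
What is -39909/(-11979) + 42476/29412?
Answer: 46739542/9786843 ≈ 4.7757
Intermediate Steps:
-39909/(-11979) + 42476/29412 = -39909*(-1/11979) + 42476*(1/29412) = 13303/3993 + 10619/7353 = 46739542/9786843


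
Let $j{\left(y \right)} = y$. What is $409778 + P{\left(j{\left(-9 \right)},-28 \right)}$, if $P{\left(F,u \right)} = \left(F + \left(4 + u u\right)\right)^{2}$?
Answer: $1016619$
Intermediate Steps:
$P{\left(F,u \right)} = \left(4 + F + u^{2}\right)^{2}$ ($P{\left(F,u \right)} = \left(F + \left(4 + u^{2}\right)\right)^{2} = \left(4 + F + u^{2}\right)^{2}$)
$409778 + P{\left(j{\left(-9 \right)},-28 \right)} = 409778 + \left(4 - 9 + \left(-28\right)^{2}\right)^{2} = 409778 + \left(4 - 9 + 784\right)^{2} = 409778 + 779^{2} = 409778 + 606841 = 1016619$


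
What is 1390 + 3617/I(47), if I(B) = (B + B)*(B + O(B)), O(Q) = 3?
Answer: 6536617/4700 ≈ 1390.8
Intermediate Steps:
I(B) = 2*B*(3 + B) (I(B) = (B + B)*(B + 3) = (2*B)*(3 + B) = 2*B*(3 + B))
1390 + 3617/I(47) = 1390 + 3617/((2*47*(3 + 47))) = 1390 + 3617/((2*47*50)) = 1390 + 3617/4700 = 6536617/4700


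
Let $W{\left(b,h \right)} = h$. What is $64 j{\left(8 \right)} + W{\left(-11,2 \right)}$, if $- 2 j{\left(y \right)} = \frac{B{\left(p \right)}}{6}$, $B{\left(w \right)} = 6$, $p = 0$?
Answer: $-30$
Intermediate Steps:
$j{\left(y \right)} = - \frac{1}{2}$ ($j{\left(y \right)} = - \frac{6 \cdot \frac{1}{6}}{2} = \left(- \frac{1}{2}\right) 1 = - \frac{1}{2}$)
$64 j{\left(8 \right)} + W{\left(-11,2 \right)} = 64 \left(- \frac{1}{2}\right) + 2 = -32 + 2 = -30$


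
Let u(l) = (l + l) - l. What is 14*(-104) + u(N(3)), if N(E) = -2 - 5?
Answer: -1463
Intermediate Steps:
N(E) = -7
u(l) = l (u(l) = 2*l - l = l)
14*(-104) + u(N(3)) = 14*(-104) - 7 = -1456 - 7 = -1463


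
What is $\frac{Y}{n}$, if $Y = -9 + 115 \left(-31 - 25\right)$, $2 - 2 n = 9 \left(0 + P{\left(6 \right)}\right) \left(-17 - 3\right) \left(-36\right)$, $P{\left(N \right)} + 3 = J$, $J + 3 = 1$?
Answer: $- \frac{6449}{16201} \approx -0.39806$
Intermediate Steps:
$J = -2$ ($J = -3 + 1 = -2$)
$P{\left(N \right)} = -5$ ($P{\left(N \right)} = -3 - 2 = -5$)
$n = 16201$ ($n = 1 - \frac{9 \left(0 - 5\right) \left(-17 - 3\right) \left(-36\right)}{2} = 1 - \frac{9 \left(- 5 \left(-17 + \left(-10 + 7\right)\right)\right) \left(-36\right)}{2} = 1 - \frac{9 \left(- 5 \left(-17 - 3\right)\right) \left(-36\right)}{2} = 1 - \frac{9 \left(\left(-5\right) \left(-20\right)\right) \left(-36\right)}{2} = 1 - \frac{9 \cdot 100 \left(-36\right)}{2} = 1 - \frac{900 \left(-36\right)}{2} = 1 - -16200 = 1 + 16200 = 16201$)
$Y = -6449$ ($Y = -9 + 115 \left(-56\right) = -9 - 6440 = -6449$)
$\frac{Y}{n} = - \frac{6449}{16201}$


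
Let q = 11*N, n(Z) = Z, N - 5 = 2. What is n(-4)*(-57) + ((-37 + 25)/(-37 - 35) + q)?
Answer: 1831/6 ≈ 305.17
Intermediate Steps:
N = 7 (N = 5 + 2 = 7)
q = 77 (q = 11*7 = 77)
n(-4)*(-57) + ((-37 + 25)/(-37 - 35) + q) = -4*(-57) + ((-37 + 25)/(-37 - 35) + 77) = 228 + (-12/(-72) + 77) = 228 + (-12*(-1/72) + 77) = 228 + (⅙ + 77) = 228 + 463/6 = 1831/6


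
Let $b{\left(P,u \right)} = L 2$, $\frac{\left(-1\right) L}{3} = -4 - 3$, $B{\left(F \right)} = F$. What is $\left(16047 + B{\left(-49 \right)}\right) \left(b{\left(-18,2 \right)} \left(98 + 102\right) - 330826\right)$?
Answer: $-5158171148$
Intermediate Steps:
$L = 21$ ($L = - 3 \left(-4 - 3\right) = \left(-3\right) \left(-7\right) = 21$)
$b{\left(P,u \right)} = 42$ ($b{\left(P,u \right)} = 21 \cdot 2 = 42$)
$\left(16047 + B{\left(-49 \right)}\right) \left(b{\left(-18,2 \right)} \left(98 + 102\right) - 330826\right) = \left(16047 - 49\right) \left(42 \left(98 + 102\right) - 330826\right) = 15998 \left(42 \cdot 200 - 330826\right) = 15998 \left(8400 - 330826\right) = 15998 \left(-322426\right) = -5158171148$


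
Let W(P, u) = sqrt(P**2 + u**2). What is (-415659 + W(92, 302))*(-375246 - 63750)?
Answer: 182472638364 - 877992*sqrt(24917) ≈ 1.8233e+11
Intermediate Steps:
(-415659 + W(92, 302))*(-375246 - 63750) = (-415659 + sqrt(92**2 + 302**2))*(-375246 - 63750) = (-415659 + sqrt(8464 + 91204))*(-438996) = (-415659 + sqrt(99668))*(-438996) = (-415659 + 2*sqrt(24917))*(-438996) = 182472638364 - 877992*sqrt(24917)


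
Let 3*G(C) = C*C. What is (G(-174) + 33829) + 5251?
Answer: 49172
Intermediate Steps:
G(C) = C**2/3 (G(C) = (C*C)/3 = C**2/3)
(G(-174) + 33829) + 5251 = ((1/3)*(-174)**2 + 33829) + 5251 = ((1/3)*30276 + 33829) + 5251 = (10092 + 33829) + 5251 = 43921 + 5251 = 49172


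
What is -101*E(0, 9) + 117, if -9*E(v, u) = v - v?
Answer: 117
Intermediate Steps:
E(v, u) = 0 (E(v, u) = -(v - v)/9 = -⅑*0 = 0)
-101*E(0, 9) + 117 = -101*0 + 117 = 0 + 117 = 117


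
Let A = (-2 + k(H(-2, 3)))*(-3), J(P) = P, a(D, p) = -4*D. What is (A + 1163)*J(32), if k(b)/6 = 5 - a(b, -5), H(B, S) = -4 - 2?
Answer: 48352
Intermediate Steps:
H(B, S) = -6
k(b) = 30 + 24*b (k(b) = 6*(5 - (-4)*b) = 6*(5 + 4*b) = 30 + 24*b)
A = 348 (A = (-2 + (30 + 24*(-6)))*(-3) = (-2 + (30 - 144))*(-3) = (-2 - 114)*(-3) = -116*(-3) = 348)
(A + 1163)*J(32) = (348 + 1163)*32 = 1511*32 = 48352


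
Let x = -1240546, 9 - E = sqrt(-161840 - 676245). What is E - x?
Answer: 1240555 - I*sqrt(838085) ≈ 1.2406e+6 - 915.47*I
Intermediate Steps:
E = 9 - I*sqrt(838085) (E = 9 - sqrt(-161840 - 676245) = 9 - sqrt(-838085) = 9 - I*sqrt(838085) ≈ 9.0 - 915.47*I)
E - x = (9 - I*sqrt(838085)) - 1*(-1240546) = (9 - I*sqrt(838085)) + 1240546 = 1240555 - I*sqrt(838085)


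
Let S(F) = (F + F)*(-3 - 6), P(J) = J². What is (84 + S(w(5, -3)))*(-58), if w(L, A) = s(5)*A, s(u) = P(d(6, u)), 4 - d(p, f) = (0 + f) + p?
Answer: -158340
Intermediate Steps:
d(p, f) = 4 - f - p (d(p, f) = 4 - ((0 + f) + p) = 4 - (f + p) = 4 + (-f - p) = 4 - f - p)
s(u) = (-2 - u)² (s(u) = (4 - u - 1*6)² = (4 - u - 6)² = (-2 - u)²)
w(L, A) = 49*A (w(L, A) = (2 + 5)²*A = 7²*A = 49*A)
S(F) = -18*F (S(F) = (2*F)*(-9) = -18*F)
(84 + S(w(5, -3)))*(-58) = (84 - 882*(-3))*(-58) = (84 - 18*(-147))*(-58) = (84 + 2646)*(-58) = 2730*(-58) = -158340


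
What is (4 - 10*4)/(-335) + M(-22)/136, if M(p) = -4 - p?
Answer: 5463/22780 ≈ 0.23982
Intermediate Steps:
(4 - 10*4)/(-335) + M(-22)/136 = (4 - 10*4)/(-335) + (-4 - 1*(-22))/136 = (4 - 40)*(-1/335) + (-4 + 22)*(1/136) = -36*(-1/335) + 18*(1/136) = 36/335 + 9/68 = 5463/22780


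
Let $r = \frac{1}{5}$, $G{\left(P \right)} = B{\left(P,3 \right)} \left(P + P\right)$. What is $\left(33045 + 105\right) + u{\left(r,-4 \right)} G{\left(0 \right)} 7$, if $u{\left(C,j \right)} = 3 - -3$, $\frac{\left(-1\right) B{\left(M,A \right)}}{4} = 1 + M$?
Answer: $33150$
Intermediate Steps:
$B{\left(M,A \right)} = -4 - 4 M$ ($B{\left(M,A \right)} = - 4 \left(1 + M\right) = -4 - 4 M$)
$G{\left(P \right)} = 2 P \left(-4 - 4 P\right)$ ($G{\left(P \right)} = \left(-4 - 4 P\right) \left(P + P\right) = \left(-4 - 4 P\right) 2 P = 2 P \left(-4 - 4 P\right)$)
$r = \frac{1}{5} \approx 0.2$
$u{\left(C,j \right)} = 6$ ($u{\left(C,j \right)} = 3 + 3 = 6$)
$\left(33045 + 105\right) + u{\left(r,-4 \right)} G{\left(0 \right)} 7 = \left(33045 + 105\right) + 6 \left(\left(-8\right) 0 \left(1 + 0\right)\right) 7 = 33150 + 6 \left(\left(-8\right) 0 \cdot 1\right) 7 = 33150 + 6 \cdot 0 \cdot 7 = 33150 + 0 \cdot 7 = 33150 + 0 = 33150$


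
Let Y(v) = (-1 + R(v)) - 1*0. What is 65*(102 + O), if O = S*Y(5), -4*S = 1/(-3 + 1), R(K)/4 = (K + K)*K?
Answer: 65975/8 ≈ 8246.9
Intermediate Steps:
R(K) = 8*K² (R(K) = 4*((K + K)*K) = 4*((2*K)*K) = 4*(2*K²) = 8*K²)
S = ⅛ (S = -1/(4*(-3 + 1)) = -¼/(-2) = -¼*(-½) = ⅛ ≈ 0.12500)
Y(v) = -1 + 8*v² (Y(v) = (-1 + 8*v²) - 1*0 = (-1 + 8*v²) + 0 = -1 + 8*v²)
O = 199/8 (O = (-1 + 8*5²)/8 = (-1 + 8*25)/8 = (-1 + 200)/8 = (⅛)*199 = 199/8 ≈ 24.875)
65*(102 + O) = 65*(102 + 199/8) = 65*(1015/8) = 65975/8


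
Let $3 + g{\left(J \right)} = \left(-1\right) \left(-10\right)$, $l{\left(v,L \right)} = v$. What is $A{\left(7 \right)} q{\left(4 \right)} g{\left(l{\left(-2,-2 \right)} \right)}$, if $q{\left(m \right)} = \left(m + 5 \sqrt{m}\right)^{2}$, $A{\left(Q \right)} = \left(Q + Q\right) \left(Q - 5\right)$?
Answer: $38416$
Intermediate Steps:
$A{\left(Q \right)} = 2 Q \left(-5 + Q\right)$
$g{\left(J \right)} = 7$ ($g{\left(J \right)} = -3 - -10 = -3 + 10 = 7$)
$A{\left(7 \right)} q{\left(4 \right)} g{\left(l{\left(-2,-2 \right)} \right)} = 2 \cdot 7 \left(-5 + 7\right) \left(4 + 5 \sqrt{4}\right)^{2} \cdot 7 = 2 \cdot 7 \cdot 2 \left(4 + 5 \cdot 2\right)^{2} \cdot 7 = 28 \left(4 + 10\right)^{2} \cdot 7 = 28 \cdot 14^{2} \cdot 7 = 28 \cdot 196 \cdot 7 = 5488 \cdot 7 = 38416$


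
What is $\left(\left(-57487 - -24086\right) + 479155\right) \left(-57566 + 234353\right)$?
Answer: $78803512398$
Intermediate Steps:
$\left(\left(-57487 - -24086\right) + 479155\right) \left(-57566 + 234353\right) = \left(\left(-57487 + 24086\right) + 479155\right) 176787 = \left(-33401 + 479155\right) 176787 = 445754 \cdot 176787 = 78803512398$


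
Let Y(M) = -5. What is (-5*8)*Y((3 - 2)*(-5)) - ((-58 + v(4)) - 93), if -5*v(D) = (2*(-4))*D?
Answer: 1723/5 ≈ 344.60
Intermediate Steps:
v(D) = 8*D/5 (v(D) = -2*(-4)*D/5 = -(-8)*D/5 = 8*D/5)
(-5*8)*Y((3 - 2)*(-5)) - ((-58 + v(4)) - 93) = -5*8*(-5) - ((-58 + (8/5)*4) - 93) = -40*(-5) - ((-58 + 32/5) - 93) = 200 - (-258/5 - 93) = 200 - 1*(-723/5) = 200 + 723/5 = 1723/5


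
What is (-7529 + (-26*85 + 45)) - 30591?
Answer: -40285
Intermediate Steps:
(-7529 + (-26*85 + 45)) - 30591 = (-7529 + (-2210 + 45)) - 30591 = (-7529 - 2165) - 30591 = -9694 - 30591 = -40285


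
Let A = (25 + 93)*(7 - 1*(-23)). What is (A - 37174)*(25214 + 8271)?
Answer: -1126234490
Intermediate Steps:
A = 3540 (A = 118*(7 + 23) = 118*30 = 3540)
(A - 37174)*(25214 + 8271) = (3540 - 37174)*(25214 + 8271) = -33634*33485 = -1126234490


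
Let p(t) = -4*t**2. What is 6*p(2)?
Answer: -96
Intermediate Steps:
6*p(2) = 6*(-4*2**2) = 6*(-4*4) = 6*(-16) = -96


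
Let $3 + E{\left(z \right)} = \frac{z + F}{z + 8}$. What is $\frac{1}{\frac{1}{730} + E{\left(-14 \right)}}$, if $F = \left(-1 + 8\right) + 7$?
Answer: $- \frac{730}{2189} \approx -0.33349$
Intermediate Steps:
$F = 14$ ($F = 7 + 7 = 14$)
$E{\left(z \right)} = -3 + \frac{14 + z}{8 + z}$ ($E{\left(z \right)} = -3 + \frac{z + 14}{z + 8} = -3 + \frac{14 + z}{8 + z}$)
$\frac{1}{\frac{1}{730} + E{\left(-14 \right)}} = \frac{1}{\frac{1}{730} + \frac{2 \left(-5 - -14\right)}{8 - 14}} = \frac{1}{\frac{1}{730} + \frac{2 \left(-5 + 14\right)}{-6}} = \frac{1}{\frac{1}{730} + 2 \left(- \frac{1}{6}\right) 9} = \frac{1}{\frac{1}{730} - 3} = \frac{1}{- \frac{2189}{730}} = - \frac{730}{2189}$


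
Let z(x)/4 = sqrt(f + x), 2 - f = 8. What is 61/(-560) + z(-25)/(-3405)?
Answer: -61/560 - 4*I*sqrt(31)/3405 ≈ -0.10893 - 0.0065407*I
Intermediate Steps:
f = -6 (f = 2 - 1*8 = 2 - 8 = -6)
z(x) = 4*sqrt(-6 + x)
61/(-560) + z(-25)/(-3405) = 61/(-560) + (4*sqrt(-6 - 25))/(-3405) = 61*(-1/560) + (4*sqrt(-31))*(-1/3405) = -61/560 + (4*(I*sqrt(31)))*(-1/3405) = -61/560 + (4*I*sqrt(31))*(-1/3405) = -61/560 - 4*I*sqrt(31)/3405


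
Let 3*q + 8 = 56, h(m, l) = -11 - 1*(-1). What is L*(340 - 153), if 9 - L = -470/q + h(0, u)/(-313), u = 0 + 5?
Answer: 17954057/2504 ≈ 7170.1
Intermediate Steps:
u = 5
h(m, l) = -10 (h(m, l) = -11 + 1 = -10)
q = 16 (q = -8/3 + (1/3)*56 = -8/3 + 56/3 = 16)
L = 96011/2504 (L = 9 - (-470/16 - 10/(-313)) = 9 - (-470*1/16 - 10*(-1/313)) = 9 - (-235/8 + 10/313) = 9 - 1*(-73475/2504) = 9 + 73475/2504 = 96011/2504 ≈ 38.343)
L*(340 - 153) = 96011*(340 - 153)/2504 = (96011/2504)*187 = 17954057/2504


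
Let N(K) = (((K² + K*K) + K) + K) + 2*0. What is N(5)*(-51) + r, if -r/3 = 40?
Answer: -3180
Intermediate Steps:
r = -120 (r = -3*40 = -120)
N(K) = 2*K + 2*K² (N(K) = (((K² + K²) + K) + K) + 0 = ((2*K² + K) + K) + 0 = ((K + 2*K²) + K) + 0 = (2*K + 2*K²) + 0 = 2*K + 2*K²)
N(5)*(-51) + r = (2*5*(1 + 5))*(-51) - 120 = (2*5*6)*(-51) - 120 = 60*(-51) - 120 = -3060 - 120 = -3180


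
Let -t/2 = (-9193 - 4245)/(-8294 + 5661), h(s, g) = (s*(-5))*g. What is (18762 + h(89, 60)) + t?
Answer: -20927630/2633 ≈ -7948.2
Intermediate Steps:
h(s, g) = -5*g*s (h(s, g) = (-5*s)*g = -5*g*s)
t = -26876/2633 (t = -2*(-9193 - 4245)/(-8294 + 5661) = -(-26876)/(-2633) = -(-26876)*(-1)/2633 = -2*13438/2633 = -26876/2633 ≈ -10.207)
(18762 + h(89, 60)) + t = (18762 - 5*60*89) - 26876/2633 = (18762 - 26700) - 26876/2633 = -7938 - 26876/2633 = -20927630/2633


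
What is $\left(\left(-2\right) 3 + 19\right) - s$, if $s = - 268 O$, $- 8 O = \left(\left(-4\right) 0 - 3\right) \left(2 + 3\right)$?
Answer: $\frac{1031}{2} \approx 515.5$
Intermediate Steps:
$O = \frac{15}{8}$ ($O = - \frac{\left(\left(-4\right) 0 - 3\right) \left(2 + 3\right)}{8} = - \frac{\left(0 - 3\right) 5}{8} = - \frac{\left(-3\right) 5}{8} = \left(- \frac{1}{8}\right) \left(-15\right) = \frac{15}{8} \approx 1.875$)
$s = - \frac{1005}{2}$ ($s = \left(-268\right) \frac{15}{8} = - \frac{1005}{2} \approx -502.5$)
$\left(\left(-2\right) 3 + 19\right) - s = \left(\left(-2\right) 3 + 19\right) - - \frac{1005}{2} = \left(-6 + 19\right) + \frac{1005}{2} = 13 + \frac{1005}{2} = \frac{1031}{2}$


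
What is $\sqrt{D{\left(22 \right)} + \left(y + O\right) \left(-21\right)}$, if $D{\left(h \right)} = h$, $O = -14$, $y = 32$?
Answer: $2 i \sqrt{89} \approx 18.868 i$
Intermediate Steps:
$\sqrt{D{\left(22 \right)} + \left(y + O\right) \left(-21\right)} = \sqrt{22 + \left(32 - 14\right) \left(-21\right)} = \sqrt{22 + 18 \left(-21\right)} = \sqrt{22 - 378} = \sqrt{-356} = 2 i \sqrt{89}$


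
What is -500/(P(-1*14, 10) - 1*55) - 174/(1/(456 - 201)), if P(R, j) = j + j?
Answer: -310490/7 ≈ -44356.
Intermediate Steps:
P(R, j) = 2*j
-500/(P(-1*14, 10) - 1*55) - 174/(1/(456 - 201)) = -500/(2*10 - 1*55) - 174/(1/(456 - 201)) = -500/(20 - 55) - 174/(1/255) = -500/(-35) - 174/1/255 = -500*(-1/35) - 174*255 = 100/7 - 44370 = -310490/7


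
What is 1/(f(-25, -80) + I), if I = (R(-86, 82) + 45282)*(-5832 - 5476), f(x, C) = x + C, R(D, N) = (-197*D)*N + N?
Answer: -1/16222547369 ≈ -6.1643e-11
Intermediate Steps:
R(D, N) = N - 197*D*N (R(D, N) = -197*D*N + N = N - 197*D*N)
f(x, C) = C + x
I = -16222547264 (I = (82*(1 - 197*(-86)) + 45282)*(-5832 - 5476) = (82*(1 + 16942) + 45282)*(-11308) = (82*16943 + 45282)*(-11308) = (1389326 + 45282)*(-11308) = 1434608*(-11308) = -16222547264)
1/(f(-25, -80) + I) = 1/((-80 - 25) - 16222547264) = 1/(-105 - 16222547264) = 1/(-16222547369) = -1/16222547369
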